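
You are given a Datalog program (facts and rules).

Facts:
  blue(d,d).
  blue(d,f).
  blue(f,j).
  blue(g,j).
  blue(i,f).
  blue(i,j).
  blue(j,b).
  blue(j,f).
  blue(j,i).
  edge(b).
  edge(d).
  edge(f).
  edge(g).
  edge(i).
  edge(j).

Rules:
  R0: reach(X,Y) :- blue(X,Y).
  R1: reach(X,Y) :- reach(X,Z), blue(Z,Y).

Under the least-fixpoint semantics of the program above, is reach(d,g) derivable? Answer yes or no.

round 1: derive reach(d,d) via R0 from blue(d,d)
round 1: derive reach(d,f) via R0 from blue(d,f)
round 1: derive reach(f,j) via R0 from blue(f,j)
round 1: derive reach(g,j) via R0 from blue(g,j)
round 1: derive reach(i,f) via R0 from blue(i,f)
round 1: derive reach(i,j) via R0 from blue(i,j)
round 1: derive reach(j,b) via R0 from blue(j,b)
round 1: derive reach(j,f) via R0 from blue(j,f)
round 1: derive reach(j,i) via R0 from blue(j,i)
round 2: derive reach(d,j) via R1 from reach(d,f), blue(f,j)
round 2: derive reach(f,b) via R1 from reach(f,j), blue(j,b)
round 2: derive reach(f,f) via R1 from reach(f,j), blue(j,f)
round 2: derive reach(f,i) via R1 from reach(f,j), blue(j,i)
round 2: derive reach(g,b) via R1 from reach(g,j), blue(j,b)
round 2: derive reach(g,f) via R1 from reach(g,j), blue(j,f)
round 2: derive reach(g,i) via R1 from reach(g,j), blue(j,i)
round 2: derive reach(i,b) via R1 from reach(i,j), blue(j,b)
round 2: derive reach(i,i) via R1 from reach(i,j), blue(j,i)
round 2: derive reach(j,j) via R1 from reach(j,f), blue(f,j)
round 3: derive reach(d,b) via R1 from reach(d,j), blue(j,b)
round 3: derive reach(d,i) via R1 from reach(d,j), blue(j,i)

no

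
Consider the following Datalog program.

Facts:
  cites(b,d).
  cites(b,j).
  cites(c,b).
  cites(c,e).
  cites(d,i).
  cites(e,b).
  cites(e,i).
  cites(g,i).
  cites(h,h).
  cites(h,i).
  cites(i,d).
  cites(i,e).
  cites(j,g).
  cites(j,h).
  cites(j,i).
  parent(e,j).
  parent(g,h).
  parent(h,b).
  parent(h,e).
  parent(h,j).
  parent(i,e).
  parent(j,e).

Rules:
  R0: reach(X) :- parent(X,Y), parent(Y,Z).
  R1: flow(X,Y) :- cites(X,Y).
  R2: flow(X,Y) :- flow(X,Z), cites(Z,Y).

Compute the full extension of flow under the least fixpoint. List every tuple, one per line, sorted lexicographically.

round 1: derive flow(b,d) via R1 from cites(b,d)
round 1: derive flow(b,j) via R1 from cites(b,j)
round 1: derive flow(c,b) via R1 from cites(c,b)
round 1: derive flow(c,e) via R1 from cites(c,e)
round 1: derive flow(d,i) via R1 from cites(d,i)
round 1: derive flow(e,b) via R1 from cites(e,b)
round 1: derive flow(e,i) via R1 from cites(e,i)
round 1: derive flow(g,i) via R1 from cites(g,i)
round 1: derive flow(h,h) via R1 from cites(h,h)
round 1: derive flow(h,i) via R1 from cites(h,i)
round 1: derive flow(i,d) via R1 from cites(i,d)
round 1: derive flow(i,e) via R1 from cites(i,e)
round 1: derive flow(j,g) via R1 from cites(j,g)
round 1: derive flow(j,h) via R1 from cites(j,h)
round 1: derive flow(j,i) via R1 from cites(j,i)
round 2: derive flow(b,g) via R2 from flow(b,j), cites(j,g)
round 2: derive flow(b,h) via R2 from flow(b,j), cites(j,h)
round 2: derive flow(b,i) via R2 from flow(b,d), cites(d,i)
round 2: derive flow(c,d) via R2 from flow(c,b), cites(b,d)
round 2: derive flow(c,i) via R2 from flow(c,e), cites(e,i)
round 2: derive flow(c,j) via R2 from flow(c,b), cites(b,j)
round 2: derive flow(d,d) via R2 from flow(d,i), cites(i,d)
round 2: derive flow(d,e) via R2 from flow(d,i), cites(i,e)
round 2: derive flow(e,d) via R2 from flow(e,b), cites(b,d)
round 2: derive flow(e,e) via R2 from flow(e,i), cites(i,e)
round 2: derive flow(e,j) via R2 from flow(e,b), cites(b,j)
round 2: derive flow(g,d) via R2 from flow(g,i), cites(i,d)
round 2: derive flow(g,e) via R2 from flow(g,i), cites(i,e)
round 2: derive flow(h,d) via R2 from flow(h,i), cites(i,d)
round 2: derive flow(h,e) via R2 from flow(h,i), cites(i,e)
round 2: derive flow(i,b) via R2 from flow(i,e), cites(e,b)
round 2: derive flow(i,i) via R2 from flow(i,d), cites(d,i)
round 2: derive flow(j,d) via R2 from flow(j,i), cites(i,d)
round 2: derive flow(j,e) via R2 from flow(j,i), cites(i,e)
round 3: derive flow(b,e) via R2 from flow(b,i), cites(i,e)
round 3: derive flow(c,g) via R2 from flow(c,j), cites(j,g)
round 3: derive flow(c,h) via R2 from flow(c,j), cites(j,h)
round 3: derive flow(d,b) via R2 from flow(d,e), cites(e,b)
round 3: derive flow(e,g) via R2 from flow(e,j), cites(j,g)
round 3: derive flow(e,h) via R2 from flow(e,j), cites(j,h)
round 3: derive flow(g,b) via R2 from flow(g,e), cites(e,b)
round 3: derive flow(h,b) via R2 from flow(h,e), cites(e,b)
round 3: derive flow(i,j) via R2 from flow(i,b), cites(b,j)
round 3: derive flow(j,b) via R2 from flow(j,e), cites(e,b)
round 4: derive flow(b,b) via R2 from flow(b,e), cites(e,b)
round 4: derive flow(d,j) via R2 from flow(d,b), cites(b,j)
round 4: derive flow(g,j) via R2 from flow(g,b), cites(b,j)
round 4: derive flow(h,j) via R2 from flow(h,b), cites(b,j)
round 4: derive flow(i,g) via R2 from flow(i,j), cites(j,g)
round 4: derive flow(i,h) via R2 from flow(i,j), cites(j,h)
round 4: derive flow(j,j) via R2 from flow(j,b), cites(b,j)
round 5: derive flow(d,g) via R2 from flow(d,j), cites(j,g)
round 5: derive flow(d,h) via R2 from flow(d,j), cites(j,h)
round 5: derive flow(g,g) via R2 from flow(g,j), cites(j,g)
round 5: derive flow(g,h) via R2 from flow(g,j), cites(j,h)
round 5: derive flow(h,g) via R2 from flow(h,j), cites(j,g)

flow(b,b)
flow(b,d)
flow(b,e)
flow(b,g)
flow(b,h)
flow(b,i)
flow(b,j)
flow(c,b)
flow(c,d)
flow(c,e)
flow(c,g)
flow(c,h)
flow(c,i)
flow(c,j)
flow(d,b)
flow(d,d)
flow(d,e)
flow(d,g)
flow(d,h)
flow(d,i)
flow(d,j)
flow(e,b)
flow(e,d)
flow(e,e)
flow(e,g)
flow(e,h)
flow(e,i)
flow(e,j)
flow(g,b)
flow(g,d)
flow(g,e)
flow(g,g)
flow(g,h)
flow(g,i)
flow(g,j)
flow(h,b)
flow(h,d)
flow(h,e)
flow(h,g)
flow(h,h)
flow(h,i)
flow(h,j)
flow(i,b)
flow(i,d)
flow(i,e)
flow(i,g)
flow(i,h)
flow(i,i)
flow(i,j)
flow(j,b)
flow(j,d)
flow(j,e)
flow(j,g)
flow(j,h)
flow(j,i)
flow(j,j)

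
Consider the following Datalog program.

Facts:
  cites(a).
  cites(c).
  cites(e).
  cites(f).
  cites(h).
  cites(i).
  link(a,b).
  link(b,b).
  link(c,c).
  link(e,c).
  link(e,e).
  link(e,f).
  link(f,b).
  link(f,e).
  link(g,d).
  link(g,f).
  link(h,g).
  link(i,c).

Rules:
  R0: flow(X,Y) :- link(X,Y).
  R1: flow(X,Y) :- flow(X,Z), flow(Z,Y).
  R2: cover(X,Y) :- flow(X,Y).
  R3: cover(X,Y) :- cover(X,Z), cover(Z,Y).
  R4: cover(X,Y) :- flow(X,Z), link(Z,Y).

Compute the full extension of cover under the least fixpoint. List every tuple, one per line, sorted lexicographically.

cover(a,b)
cover(b,b)
cover(c,c)
cover(e,b)
cover(e,c)
cover(e,e)
cover(e,f)
cover(f,b)
cover(f,c)
cover(f,e)
cover(f,f)
cover(g,b)
cover(g,c)
cover(g,d)
cover(g,e)
cover(g,f)
cover(h,b)
cover(h,c)
cover(h,d)
cover(h,e)
cover(h,f)
cover(h,g)
cover(i,c)

round 1: derive flow(a,b) via R0 from link(a,b)
round 1: derive flow(b,b) via R0 from link(b,b)
round 1: derive flow(c,c) via R0 from link(c,c)
round 1: derive flow(e,c) via R0 from link(e,c)
round 1: derive flow(e,e) via R0 from link(e,e)
round 1: derive flow(e,f) via R0 from link(e,f)
round 1: derive flow(f,b) via R0 from link(f,b)
round 1: derive flow(f,e) via R0 from link(f,e)
round 1: derive flow(g,d) via R0 from link(g,d)
round 1: derive flow(g,f) via R0 from link(g,f)
round 1: derive flow(h,g) via R0 from link(h,g)
round 1: derive flow(i,c) via R0 from link(i,c)
round 2: derive flow(e,b) via R1 from flow(e,f), flow(f,b)
round 2: derive flow(f,c) via R1 from flow(f,e), flow(e,c)
round 2: derive flow(f,f) via R1 from flow(f,e), flow(e,f)
round 2: derive flow(g,b) via R1 from flow(g,f), flow(f,b)
round 2: derive flow(g,e) via R1 from flow(g,f), flow(f,e)
round 2: derive flow(h,d) via R1 from flow(h,g), flow(g,d)
round 2: derive flow(h,f) via R1 from flow(h,g), flow(g,f)
round 2: derive cover(a,b) via R2 from flow(a,b)
round 2: derive cover(b,b) via R2 from flow(b,b)
round 2: derive cover(c,c) via R2 from flow(c,c)
round 2: derive cover(e,c) via R2 from flow(e,c)
round 2: derive cover(e,e) via R2 from flow(e,e)
round 2: derive cover(e,f) via R2 from flow(e,f)
round 2: derive cover(f,b) via R2 from flow(f,b)
round 2: derive cover(f,e) via R2 from flow(f,e)
round 2: derive cover(g,d) via R2 from flow(g,d)
round 2: derive cover(g,f) via R2 from flow(g,f)
round 2: derive cover(h,g) via R2 from flow(h,g)
round 2: derive cover(i,c) via R2 from flow(i,c)
round 2: derive cover(e,b) via R4 from flow(e,f), link(f,b)
round 2: derive cover(f,c) via R4 from flow(f,e), link(e,c)
round 2: derive cover(f,f) via R4 from flow(f,e), link(e,f)
round 2: derive cover(g,b) via R4 from flow(g,f), link(f,b)
round 2: derive cover(g,e) via R4 from flow(g,f), link(f,e)
round 2: derive cover(h,d) via R4 from flow(h,g), link(g,d)
round 2: derive cover(h,f) via R4 from flow(h,g), link(g,f)
round 3: derive flow(g,c) via R1 from flow(g,e), flow(e,c)
round 3: derive flow(h,b) via R1 from flow(h,f), flow(f,b)
round 3: derive flow(h,c) via R1 from flow(h,f), flow(f,c)
round 3: derive flow(h,e) via R1 from flow(h,f), flow(f,e)
round 3: derive cover(g,c) via R3 from cover(g,e), cover(e,c)
round 3: derive cover(h,b) via R3 from cover(h,f), cover(f,b)
round 3: derive cover(h,c) via R3 from cover(h,f), cover(f,c)
round 3: derive cover(h,e) via R3 from cover(h,f), cover(f,e)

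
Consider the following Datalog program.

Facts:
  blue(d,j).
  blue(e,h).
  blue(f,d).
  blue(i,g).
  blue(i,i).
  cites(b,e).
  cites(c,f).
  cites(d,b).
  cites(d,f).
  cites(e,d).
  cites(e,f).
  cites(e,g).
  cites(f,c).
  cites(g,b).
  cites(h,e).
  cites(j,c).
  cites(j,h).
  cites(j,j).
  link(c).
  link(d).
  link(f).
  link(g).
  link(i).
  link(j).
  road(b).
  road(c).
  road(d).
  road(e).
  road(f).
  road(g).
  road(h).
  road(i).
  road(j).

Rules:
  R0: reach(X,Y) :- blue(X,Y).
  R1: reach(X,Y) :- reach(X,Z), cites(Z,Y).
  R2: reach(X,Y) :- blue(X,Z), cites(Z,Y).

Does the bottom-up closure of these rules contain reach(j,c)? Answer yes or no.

round 1: derive reach(d,j) via R0 from blue(d,j)
round 1: derive reach(e,h) via R0 from blue(e,h)
round 1: derive reach(f,d) via R0 from blue(f,d)
round 1: derive reach(i,g) via R0 from blue(i,g)
round 1: derive reach(i,i) via R0 from blue(i,i)
round 1: derive reach(d,c) via R2 from blue(d,j), cites(j,c)
round 1: derive reach(d,h) via R2 from blue(d,j), cites(j,h)
round 1: derive reach(e,e) via R2 from blue(e,h), cites(h,e)
round 1: derive reach(f,b) via R2 from blue(f,d), cites(d,b)
round 1: derive reach(f,f) via R2 from blue(f,d), cites(d,f)
round 1: derive reach(i,b) via R2 from blue(i,g), cites(g,b)
round 2: derive reach(d,e) via R1 from reach(d,h), cites(h,e)
round 2: derive reach(d,f) via R1 from reach(d,c), cites(c,f)
round 2: derive reach(e,d) via R1 from reach(e,e), cites(e,d)
round 2: derive reach(e,f) via R1 from reach(e,e), cites(e,f)
round 2: derive reach(e,g) via R1 from reach(e,e), cites(e,g)
round 2: derive reach(f,c) via R1 from reach(f,f), cites(f,c)
round 2: derive reach(f,e) via R1 from reach(f,b), cites(b,e)
round 2: derive reach(i,e) via R1 from reach(i,b), cites(b,e)
round 3: derive reach(d,d) via R1 from reach(d,e), cites(e,d)
round 3: derive reach(d,g) via R1 from reach(d,e), cites(e,g)
round 3: derive reach(e,b) via R1 from reach(e,d), cites(d,b)
round 3: derive reach(e,c) via R1 from reach(e,f), cites(f,c)
round 3: derive reach(f,g) via R1 from reach(f,e), cites(e,g)
round 3: derive reach(i,d) via R1 from reach(i,e), cites(e,d)
round 3: derive reach(i,f) via R1 from reach(i,e), cites(e,f)
round 4: derive reach(d,b) via R1 from reach(d,d), cites(d,b)
round 4: derive reach(i,c) via R1 from reach(i,f), cites(f,c)

no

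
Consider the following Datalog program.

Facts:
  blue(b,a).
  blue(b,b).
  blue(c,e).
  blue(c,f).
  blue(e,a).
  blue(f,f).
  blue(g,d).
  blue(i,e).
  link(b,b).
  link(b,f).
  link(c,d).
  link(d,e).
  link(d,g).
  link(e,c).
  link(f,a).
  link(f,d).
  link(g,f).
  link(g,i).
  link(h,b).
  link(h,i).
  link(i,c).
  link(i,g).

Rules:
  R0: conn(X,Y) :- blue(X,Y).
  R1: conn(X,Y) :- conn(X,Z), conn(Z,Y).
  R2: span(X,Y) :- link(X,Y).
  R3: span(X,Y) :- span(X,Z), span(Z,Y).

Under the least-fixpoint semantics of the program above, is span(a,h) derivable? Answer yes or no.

no

round 1: derive span(b,b) via R2 from link(b,b)
round 1: derive span(b,f) via R2 from link(b,f)
round 1: derive span(c,d) via R2 from link(c,d)
round 1: derive span(d,e) via R2 from link(d,e)
round 1: derive span(d,g) via R2 from link(d,g)
round 1: derive span(e,c) via R2 from link(e,c)
round 1: derive span(f,a) via R2 from link(f,a)
round 1: derive span(f,d) via R2 from link(f,d)
round 1: derive span(g,f) via R2 from link(g,f)
round 1: derive span(g,i) via R2 from link(g,i)
round 1: derive span(h,b) via R2 from link(h,b)
round 1: derive span(h,i) via R2 from link(h,i)
round 1: derive span(i,c) via R2 from link(i,c)
round 1: derive span(i,g) via R2 from link(i,g)
round 2: derive span(b,a) via R3 from span(b,f), span(f,a)
round 2: derive span(b,d) via R3 from span(b,f), span(f,d)
round 2: derive span(c,e) via R3 from span(c,d), span(d,e)
round 2: derive span(c,g) via R3 from span(c,d), span(d,g)
round 2: derive span(d,c) via R3 from span(d,e), span(e,c)
round 2: derive span(d,f) via R3 from span(d,g), span(g,f)
round 2: derive span(d,i) via R3 from span(d,g), span(g,i)
round 2: derive span(e,d) via R3 from span(e,c), span(c,d)
round 2: derive span(f,e) via R3 from span(f,d), span(d,e)
round 2: derive span(f,g) via R3 from span(f,d), span(d,g)
round 2: derive span(g,a) via R3 from span(g,f), span(f,a)
round 2: derive span(g,c) via R3 from span(g,i), span(i,c)
round 2: derive span(g,d) via R3 from span(g,f), span(f,d)
round 2: derive span(g,g) via R3 from span(g,i), span(i,g)
round 2: derive span(h,c) via R3 from span(h,i), span(i,c)
round 2: derive span(h,f) via R3 from span(h,b), span(b,f)
round 2: derive span(h,g) via R3 from span(h,i), span(i,g)
round 2: derive span(i,d) via R3 from span(i,c), span(c,d)
round 2: derive span(i,f) via R3 from span(i,g), span(g,f)
round 2: derive span(i,i) via R3 from span(i,g), span(g,i)
round 3: derive span(b,c) via R3 from span(b,d), span(d,c)
round 3: derive span(b,e) via R3 from span(b,d), span(d,e)
round 3: derive span(b,g) via R3 from span(b,d), span(d,g)
round 3: derive span(b,i) via R3 from span(b,d), span(d,i)
round 3: derive span(c,a) via R3 from span(c,g), span(g,a)
round 3: derive span(c,c) via R3 from span(c,d), span(d,c)
round 3: derive span(c,f) via R3 from span(c,d), span(d,f)
round 3: derive span(c,i) via R3 from span(c,d), span(d,i)
round 3: derive span(d,a) via R3 from span(d,f), span(f,a)
round 3: derive span(d,d) via R3 from span(d,c), span(c,d)
round 3: derive span(e,e) via R3 from span(e,c), span(c,e)
round 3: derive span(e,f) via R3 from span(e,d), span(d,f)
round 3: derive span(e,g) via R3 from span(e,c), span(c,g)
round 3: derive span(e,i) via R3 from span(e,d), span(d,i)
round 3: derive span(f,c) via R3 from span(f,d), span(d,c)
round 3: derive span(f,f) via R3 from span(f,d), span(d,f)
round 3: derive span(f,i) via R3 from span(f,d), span(d,i)
round 3: derive span(g,e) via R3 from span(g,c), span(c,e)
round 3: derive span(h,a) via R3 from span(h,b), span(b,a)
round 3: derive span(h,d) via R3 from span(h,b), span(b,d)
round 3: derive span(h,e) via R3 from span(h,c), span(c,e)
round 3: derive span(i,a) via R3 from span(i,f), span(f,a)
round 3: derive span(i,e) via R3 from span(i,c), span(c,e)
round 4: derive span(e,a) via R3 from span(e,c), span(c,a)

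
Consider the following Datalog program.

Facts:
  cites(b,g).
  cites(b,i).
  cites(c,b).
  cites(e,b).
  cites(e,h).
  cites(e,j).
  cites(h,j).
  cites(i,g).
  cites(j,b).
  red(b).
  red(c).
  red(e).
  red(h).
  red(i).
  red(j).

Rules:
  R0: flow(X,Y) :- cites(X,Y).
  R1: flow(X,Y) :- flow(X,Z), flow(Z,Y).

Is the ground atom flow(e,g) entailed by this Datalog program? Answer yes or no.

yes

round 1: derive flow(b,g) via R0 from cites(b,g)
round 1: derive flow(b,i) via R0 from cites(b,i)
round 1: derive flow(c,b) via R0 from cites(c,b)
round 1: derive flow(e,b) via R0 from cites(e,b)
round 1: derive flow(e,h) via R0 from cites(e,h)
round 1: derive flow(e,j) via R0 from cites(e,j)
round 1: derive flow(h,j) via R0 from cites(h,j)
round 1: derive flow(i,g) via R0 from cites(i,g)
round 1: derive flow(j,b) via R0 from cites(j,b)
round 2: derive flow(c,g) via R1 from flow(c,b), flow(b,g)
round 2: derive flow(c,i) via R1 from flow(c,b), flow(b,i)
round 2: derive flow(e,g) via R1 from flow(e,b), flow(b,g)
round 2: derive flow(e,i) via R1 from flow(e,b), flow(b,i)
round 2: derive flow(h,b) via R1 from flow(h,j), flow(j,b)
round 2: derive flow(j,g) via R1 from flow(j,b), flow(b,g)
round 2: derive flow(j,i) via R1 from flow(j,b), flow(b,i)
round 3: derive flow(h,g) via R1 from flow(h,b), flow(b,g)
round 3: derive flow(h,i) via R1 from flow(h,b), flow(b,i)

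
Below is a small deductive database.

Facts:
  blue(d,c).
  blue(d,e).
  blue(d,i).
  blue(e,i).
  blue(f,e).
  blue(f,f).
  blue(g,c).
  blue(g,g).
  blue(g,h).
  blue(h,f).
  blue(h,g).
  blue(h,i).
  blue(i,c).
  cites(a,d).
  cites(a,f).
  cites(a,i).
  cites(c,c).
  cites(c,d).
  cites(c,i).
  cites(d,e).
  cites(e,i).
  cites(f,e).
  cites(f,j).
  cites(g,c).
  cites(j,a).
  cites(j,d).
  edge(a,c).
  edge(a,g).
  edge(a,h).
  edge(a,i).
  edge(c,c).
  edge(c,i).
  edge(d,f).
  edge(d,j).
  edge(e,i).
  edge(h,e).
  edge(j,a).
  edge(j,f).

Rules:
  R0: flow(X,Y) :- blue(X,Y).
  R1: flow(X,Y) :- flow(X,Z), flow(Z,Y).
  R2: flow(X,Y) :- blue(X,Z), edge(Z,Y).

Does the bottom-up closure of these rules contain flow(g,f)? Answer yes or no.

round 1: derive flow(d,c) via R0 from blue(d,c)
round 1: derive flow(d,e) via R0 from blue(d,e)
round 1: derive flow(d,i) via R0 from blue(d,i)
round 1: derive flow(e,i) via R0 from blue(e,i)
round 1: derive flow(f,e) via R0 from blue(f,e)
round 1: derive flow(f,f) via R0 from blue(f,f)
round 1: derive flow(g,c) via R0 from blue(g,c)
round 1: derive flow(g,g) via R0 from blue(g,g)
round 1: derive flow(g,h) via R0 from blue(g,h)
round 1: derive flow(h,f) via R0 from blue(h,f)
round 1: derive flow(h,g) via R0 from blue(h,g)
round 1: derive flow(h,i) via R0 from blue(h,i)
round 1: derive flow(i,c) via R0 from blue(i,c)
round 1: derive flow(f,i) via R2 from blue(f,e), edge(e,i)
round 1: derive flow(g,e) via R2 from blue(g,h), edge(h,e)
round 1: derive flow(g,i) via R2 from blue(g,c), edge(c,i)
round 1: derive flow(i,i) via R2 from blue(i,c), edge(c,i)
round 2: derive flow(e,c) via R1 from flow(e,i), flow(i,c)
round 2: derive flow(f,c) via R1 from flow(f,i), flow(i,c)
round 2: derive flow(g,f) via R1 from flow(g,h), flow(h,f)
round 2: derive flow(h,c) via R1 from flow(h,g), flow(g,c)
round 2: derive flow(h,e) via R1 from flow(h,f), flow(f,e)
round 2: derive flow(h,h) via R1 from flow(h,g), flow(g,h)

yes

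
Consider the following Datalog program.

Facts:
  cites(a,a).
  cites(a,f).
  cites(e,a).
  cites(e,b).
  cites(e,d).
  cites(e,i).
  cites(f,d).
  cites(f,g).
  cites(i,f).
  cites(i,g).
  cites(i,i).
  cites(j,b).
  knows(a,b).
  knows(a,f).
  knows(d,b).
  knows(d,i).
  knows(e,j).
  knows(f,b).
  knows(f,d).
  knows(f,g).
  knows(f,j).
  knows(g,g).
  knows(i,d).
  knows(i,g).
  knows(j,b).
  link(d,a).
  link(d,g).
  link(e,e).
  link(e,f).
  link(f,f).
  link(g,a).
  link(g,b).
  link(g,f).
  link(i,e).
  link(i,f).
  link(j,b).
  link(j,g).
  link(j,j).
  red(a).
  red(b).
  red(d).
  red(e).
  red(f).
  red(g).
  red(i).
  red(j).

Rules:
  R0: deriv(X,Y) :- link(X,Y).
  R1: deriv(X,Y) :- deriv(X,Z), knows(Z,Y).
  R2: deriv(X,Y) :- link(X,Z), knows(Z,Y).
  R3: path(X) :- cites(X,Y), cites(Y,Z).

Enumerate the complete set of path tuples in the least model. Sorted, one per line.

path(a)
path(e)
path(i)

round 1: derive path(a) via R3 from cites(a,a), cites(a,a)
round 1: derive path(e) via R3 from cites(e,a), cites(a,a)
round 1: derive path(i) via R3 from cites(i,f), cites(f,d)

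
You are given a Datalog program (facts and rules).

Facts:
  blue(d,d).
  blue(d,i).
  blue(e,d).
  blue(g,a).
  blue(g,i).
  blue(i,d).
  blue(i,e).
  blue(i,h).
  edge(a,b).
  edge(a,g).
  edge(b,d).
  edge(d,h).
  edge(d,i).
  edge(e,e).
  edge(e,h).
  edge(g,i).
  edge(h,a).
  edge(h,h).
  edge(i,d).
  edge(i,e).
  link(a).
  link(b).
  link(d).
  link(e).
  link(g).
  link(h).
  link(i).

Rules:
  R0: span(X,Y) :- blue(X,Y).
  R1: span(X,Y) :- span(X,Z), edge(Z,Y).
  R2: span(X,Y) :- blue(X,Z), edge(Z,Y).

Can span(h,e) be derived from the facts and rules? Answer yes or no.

round 1: derive span(d,d) via R0 from blue(d,d)
round 1: derive span(d,i) via R0 from blue(d,i)
round 1: derive span(e,d) via R0 from blue(e,d)
round 1: derive span(g,a) via R0 from blue(g,a)
round 1: derive span(g,i) via R0 from blue(g,i)
round 1: derive span(i,d) via R0 from blue(i,d)
round 1: derive span(i,e) via R0 from blue(i,e)
round 1: derive span(i,h) via R0 from blue(i,h)
round 1: derive span(d,e) via R2 from blue(d,i), edge(i,e)
round 1: derive span(d,h) via R2 from blue(d,d), edge(d,h)
round 1: derive span(e,h) via R2 from blue(e,d), edge(d,h)
round 1: derive span(e,i) via R2 from blue(e,d), edge(d,i)
round 1: derive span(g,b) via R2 from blue(g,a), edge(a,b)
round 1: derive span(g,d) via R2 from blue(g,i), edge(i,d)
round 1: derive span(g,e) via R2 from blue(g,i), edge(i,e)
round 1: derive span(g,g) via R2 from blue(g,a), edge(a,g)
round 1: derive span(i,a) via R2 from blue(i,h), edge(h,a)
round 1: derive span(i,i) via R2 from blue(i,d), edge(d,i)
round 2: derive span(d,a) via R1 from span(d,h), edge(h,a)
round 2: derive span(e,a) via R1 from span(e,h), edge(h,a)
round 2: derive span(e,e) via R1 from span(e,i), edge(i,e)
round 2: derive span(g,h) via R1 from span(g,d), edge(d,h)
round 2: derive span(i,b) via R1 from span(i,a), edge(a,b)
round 2: derive span(i,g) via R1 from span(i,a), edge(a,g)
round 3: derive span(d,b) via R1 from span(d,a), edge(a,b)
round 3: derive span(d,g) via R1 from span(d,a), edge(a,g)
round 3: derive span(e,b) via R1 from span(e,a), edge(a,b)
round 3: derive span(e,g) via R1 from span(e,a), edge(a,g)

no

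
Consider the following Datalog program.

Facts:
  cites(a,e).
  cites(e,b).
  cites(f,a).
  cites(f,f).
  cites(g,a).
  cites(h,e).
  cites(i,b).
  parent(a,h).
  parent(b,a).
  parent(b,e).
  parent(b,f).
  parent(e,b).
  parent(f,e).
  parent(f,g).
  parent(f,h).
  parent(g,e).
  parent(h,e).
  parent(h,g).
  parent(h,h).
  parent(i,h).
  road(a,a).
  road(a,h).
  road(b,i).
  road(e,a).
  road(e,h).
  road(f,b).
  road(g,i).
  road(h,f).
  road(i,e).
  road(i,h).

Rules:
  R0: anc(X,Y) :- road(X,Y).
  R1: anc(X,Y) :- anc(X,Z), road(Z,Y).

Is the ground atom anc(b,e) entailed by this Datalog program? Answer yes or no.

round 1: derive anc(a,a) via R0 from road(a,a)
round 1: derive anc(a,h) via R0 from road(a,h)
round 1: derive anc(b,i) via R0 from road(b,i)
round 1: derive anc(e,a) via R0 from road(e,a)
round 1: derive anc(e,h) via R0 from road(e,h)
round 1: derive anc(f,b) via R0 from road(f,b)
round 1: derive anc(g,i) via R0 from road(g,i)
round 1: derive anc(h,f) via R0 from road(h,f)
round 1: derive anc(i,e) via R0 from road(i,e)
round 1: derive anc(i,h) via R0 from road(i,h)
round 2: derive anc(a,f) via R1 from anc(a,h), road(h,f)
round 2: derive anc(b,e) via R1 from anc(b,i), road(i,e)
round 2: derive anc(b,h) via R1 from anc(b,i), road(i,h)
round 2: derive anc(e,f) via R1 from anc(e,h), road(h,f)
round 2: derive anc(f,i) via R1 from anc(f,b), road(b,i)
round 2: derive anc(g,e) via R1 from anc(g,i), road(i,e)
round 2: derive anc(g,h) via R1 from anc(g,i), road(i,h)
round 2: derive anc(h,b) via R1 from anc(h,f), road(f,b)
round 2: derive anc(i,a) via R1 from anc(i,e), road(e,a)
round 2: derive anc(i,f) via R1 from anc(i,h), road(h,f)
round 3: derive anc(a,b) via R1 from anc(a,f), road(f,b)
round 3: derive anc(b,a) via R1 from anc(b,e), road(e,a)
round 3: derive anc(b,f) via R1 from anc(b,h), road(h,f)
round 3: derive anc(e,b) via R1 from anc(e,f), road(f,b)
round 3: derive anc(f,e) via R1 from anc(f,i), road(i,e)
round 3: derive anc(f,h) via R1 from anc(f,i), road(i,h)
round 3: derive anc(g,a) via R1 from anc(g,e), road(e,a)
round 3: derive anc(g,f) via R1 from anc(g,h), road(h,f)
round 3: derive anc(h,i) via R1 from anc(h,b), road(b,i)
round 3: derive anc(i,b) via R1 from anc(i,f), road(f,b)
round 4: derive anc(a,i) via R1 from anc(a,b), road(b,i)
round 4: derive anc(b,b) via R1 from anc(b,f), road(f,b)
round 4: derive anc(e,i) via R1 from anc(e,b), road(b,i)
round 4: derive anc(f,a) via R1 from anc(f,e), road(e,a)
round 4: derive anc(f,f) via R1 from anc(f,h), road(h,f)
round 4: derive anc(g,b) via R1 from anc(g,f), road(f,b)
round 4: derive anc(h,e) via R1 from anc(h,i), road(i,e)
round 4: derive anc(h,h) via R1 from anc(h,i), road(i,h)
round 4: derive anc(i,i) via R1 from anc(i,b), road(b,i)
round 5: derive anc(a,e) via R1 from anc(a,i), road(i,e)
round 5: derive anc(e,e) via R1 from anc(e,i), road(i,e)
round 5: derive anc(h,a) via R1 from anc(h,e), road(e,a)

yes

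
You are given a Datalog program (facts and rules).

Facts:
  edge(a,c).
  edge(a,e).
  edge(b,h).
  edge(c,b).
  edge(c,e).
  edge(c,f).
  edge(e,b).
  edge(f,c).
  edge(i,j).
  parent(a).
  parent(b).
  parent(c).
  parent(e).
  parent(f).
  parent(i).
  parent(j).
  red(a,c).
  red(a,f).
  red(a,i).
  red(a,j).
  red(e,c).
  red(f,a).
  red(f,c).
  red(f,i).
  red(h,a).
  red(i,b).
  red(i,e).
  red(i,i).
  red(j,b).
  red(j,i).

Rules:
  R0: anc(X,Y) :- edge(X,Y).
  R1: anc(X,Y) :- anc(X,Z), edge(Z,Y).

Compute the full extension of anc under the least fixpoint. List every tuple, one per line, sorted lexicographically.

round 1: derive anc(a,c) via R0 from edge(a,c)
round 1: derive anc(a,e) via R0 from edge(a,e)
round 1: derive anc(b,h) via R0 from edge(b,h)
round 1: derive anc(c,b) via R0 from edge(c,b)
round 1: derive anc(c,e) via R0 from edge(c,e)
round 1: derive anc(c,f) via R0 from edge(c,f)
round 1: derive anc(e,b) via R0 from edge(e,b)
round 1: derive anc(f,c) via R0 from edge(f,c)
round 1: derive anc(i,j) via R0 from edge(i,j)
round 2: derive anc(a,b) via R1 from anc(a,c), edge(c,b)
round 2: derive anc(a,f) via R1 from anc(a,c), edge(c,f)
round 2: derive anc(c,c) via R1 from anc(c,f), edge(f,c)
round 2: derive anc(c,h) via R1 from anc(c,b), edge(b,h)
round 2: derive anc(e,h) via R1 from anc(e,b), edge(b,h)
round 2: derive anc(f,b) via R1 from anc(f,c), edge(c,b)
round 2: derive anc(f,e) via R1 from anc(f,c), edge(c,e)
round 2: derive anc(f,f) via R1 from anc(f,c), edge(c,f)
round 3: derive anc(a,h) via R1 from anc(a,b), edge(b,h)
round 3: derive anc(f,h) via R1 from anc(f,b), edge(b,h)

anc(a,b)
anc(a,c)
anc(a,e)
anc(a,f)
anc(a,h)
anc(b,h)
anc(c,b)
anc(c,c)
anc(c,e)
anc(c,f)
anc(c,h)
anc(e,b)
anc(e,h)
anc(f,b)
anc(f,c)
anc(f,e)
anc(f,f)
anc(f,h)
anc(i,j)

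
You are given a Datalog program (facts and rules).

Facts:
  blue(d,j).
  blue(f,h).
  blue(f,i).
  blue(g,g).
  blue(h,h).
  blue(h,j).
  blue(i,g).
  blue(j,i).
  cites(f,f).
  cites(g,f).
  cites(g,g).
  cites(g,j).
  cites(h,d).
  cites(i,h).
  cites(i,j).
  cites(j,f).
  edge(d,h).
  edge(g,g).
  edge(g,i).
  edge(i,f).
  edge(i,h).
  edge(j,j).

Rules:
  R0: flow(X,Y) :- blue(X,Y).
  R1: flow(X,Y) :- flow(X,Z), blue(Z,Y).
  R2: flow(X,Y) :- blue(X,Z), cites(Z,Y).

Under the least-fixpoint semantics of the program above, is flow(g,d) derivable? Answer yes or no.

round 1: derive flow(d,j) via R0 from blue(d,j)
round 1: derive flow(f,h) via R0 from blue(f,h)
round 1: derive flow(f,i) via R0 from blue(f,i)
round 1: derive flow(g,g) via R0 from blue(g,g)
round 1: derive flow(h,h) via R0 from blue(h,h)
round 1: derive flow(h,j) via R0 from blue(h,j)
round 1: derive flow(i,g) via R0 from blue(i,g)
round 1: derive flow(j,i) via R0 from blue(j,i)
round 1: derive flow(d,f) via R2 from blue(d,j), cites(j,f)
round 1: derive flow(f,d) via R2 from blue(f,h), cites(h,d)
round 1: derive flow(f,j) via R2 from blue(f,i), cites(i,j)
round 1: derive flow(g,f) via R2 from blue(g,g), cites(g,f)
round 1: derive flow(g,j) via R2 from blue(g,g), cites(g,j)
round 1: derive flow(h,d) via R2 from blue(h,h), cites(h,d)
round 1: derive flow(h,f) via R2 from blue(h,j), cites(j,f)
round 1: derive flow(i,f) via R2 from blue(i,g), cites(g,f)
round 1: derive flow(i,j) via R2 from blue(i,g), cites(g,j)
round 1: derive flow(j,h) via R2 from blue(j,i), cites(i,h)
round 1: derive flow(j,j) via R2 from blue(j,i), cites(i,j)
round 2: derive flow(d,h) via R1 from flow(d,f), blue(f,h)
round 2: derive flow(d,i) via R1 from flow(d,f), blue(f,i)
round 2: derive flow(f,g) via R1 from flow(f,i), blue(i,g)
round 2: derive flow(g,h) via R1 from flow(g,f), blue(f,h)
round 2: derive flow(g,i) via R1 from flow(g,f), blue(f,i)
round 2: derive flow(h,i) via R1 from flow(h,f), blue(f,i)
round 2: derive flow(i,h) via R1 from flow(i,f), blue(f,h)
round 2: derive flow(i,i) via R1 from flow(i,f), blue(f,i)
round 2: derive flow(j,g) via R1 from flow(j,i), blue(i,g)
round 3: derive flow(d,g) via R1 from flow(d,i), blue(i,g)
round 3: derive flow(h,g) via R1 from flow(h,i), blue(i,g)

no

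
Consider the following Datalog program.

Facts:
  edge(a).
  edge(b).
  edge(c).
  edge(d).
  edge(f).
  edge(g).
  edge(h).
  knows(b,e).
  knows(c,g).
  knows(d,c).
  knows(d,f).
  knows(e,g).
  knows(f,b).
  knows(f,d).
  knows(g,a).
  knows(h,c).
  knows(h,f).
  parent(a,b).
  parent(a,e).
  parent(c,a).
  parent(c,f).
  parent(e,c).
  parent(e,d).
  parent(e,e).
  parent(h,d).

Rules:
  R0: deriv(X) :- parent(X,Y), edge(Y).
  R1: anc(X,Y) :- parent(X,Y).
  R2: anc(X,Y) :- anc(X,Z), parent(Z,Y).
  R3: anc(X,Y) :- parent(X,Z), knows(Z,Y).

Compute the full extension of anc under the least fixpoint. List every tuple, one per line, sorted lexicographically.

anc(a,a)
anc(a,b)
anc(a,c)
anc(a,d)
anc(a,e)
anc(a,f)
anc(a,g)
anc(c,a)
anc(c,b)
anc(c,c)
anc(c,d)
anc(c,e)
anc(c,f)
anc(e,a)
anc(e,b)
anc(e,c)
anc(e,d)
anc(e,e)
anc(e,f)
anc(e,g)
anc(h,a)
anc(h,b)
anc(h,c)
anc(h,d)
anc(h,e)
anc(h,f)

round 1: derive anc(a,b) via R1 from parent(a,b)
round 1: derive anc(a,e) via R1 from parent(a,e)
round 1: derive anc(c,a) via R1 from parent(c,a)
round 1: derive anc(c,f) via R1 from parent(c,f)
round 1: derive anc(e,c) via R1 from parent(e,c)
round 1: derive anc(e,d) via R1 from parent(e,d)
round 1: derive anc(e,e) via R1 from parent(e,e)
round 1: derive anc(h,d) via R1 from parent(h,d)
round 1: derive anc(a,g) via R3 from parent(a,e), knows(e,g)
round 1: derive anc(c,b) via R3 from parent(c,f), knows(f,b)
round 1: derive anc(c,d) via R3 from parent(c,f), knows(f,d)
round 1: derive anc(e,f) via R3 from parent(e,d), knows(d,f)
round 1: derive anc(e,g) via R3 from parent(e,c), knows(c,g)
round 1: derive anc(h,c) via R3 from parent(h,d), knows(d,c)
round 1: derive anc(h,f) via R3 from parent(h,d), knows(d,f)
round 2: derive anc(a,c) via R2 from anc(a,e), parent(e,c)
round 2: derive anc(a,d) via R2 from anc(a,e), parent(e,d)
round 2: derive anc(c,e) via R2 from anc(c,a), parent(a,e)
round 2: derive anc(e,a) via R2 from anc(e,c), parent(c,a)
round 2: derive anc(h,a) via R2 from anc(h,c), parent(c,a)
round 3: derive anc(a,a) via R2 from anc(a,c), parent(c,a)
round 3: derive anc(a,f) via R2 from anc(a,c), parent(c,f)
round 3: derive anc(c,c) via R2 from anc(c,e), parent(e,c)
round 3: derive anc(e,b) via R2 from anc(e,a), parent(a,b)
round 3: derive anc(h,b) via R2 from anc(h,a), parent(a,b)
round 3: derive anc(h,e) via R2 from anc(h,a), parent(a,e)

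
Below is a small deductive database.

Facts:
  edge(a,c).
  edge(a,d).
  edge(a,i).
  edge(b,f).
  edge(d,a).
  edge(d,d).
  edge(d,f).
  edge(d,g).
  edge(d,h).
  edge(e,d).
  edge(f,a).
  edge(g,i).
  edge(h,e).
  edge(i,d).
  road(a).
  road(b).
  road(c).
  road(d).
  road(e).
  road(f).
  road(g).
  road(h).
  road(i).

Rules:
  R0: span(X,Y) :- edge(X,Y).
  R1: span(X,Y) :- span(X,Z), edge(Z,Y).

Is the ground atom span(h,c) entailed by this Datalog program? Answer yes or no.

yes

round 1: derive span(a,c) via R0 from edge(a,c)
round 1: derive span(a,d) via R0 from edge(a,d)
round 1: derive span(a,i) via R0 from edge(a,i)
round 1: derive span(b,f) via R0 from edge(b,f)
round 1: derive span(d,a) via R0 from edge(d,a)
round 1: derive span(d,d) via R0 from edge(d,d)
round 1: derive span(d,f) via R0 from edge(d,f)
round 1: derive span(d,g) via R0 from edge(d,g)
round 1: derive span(d,h) via R0 from edge(d,h)
round 1: derive span(e,d) via R0 from edge(e,d)
round 1: derive span(f,a) via R0 from edge(f,a)
round 1: derive span(g,i) via R0 from edge(g,i)
round 1: derive span(h,e) via R0 from edge(h,e)
round 1: derive span(i,d) via R0 from edge(i,d)
round 2: derive span(a,a) via R1 from span(a,d), edge(d,a)
round 2: derive span(a,f) via R1 from span(a,d), edge(d,f)
round 2: derive span(a,g) via R1 from span(a,d), edge(d,g)
round 2: derive span(a,h) via R1 from span(a,d), edge(d,h)
round 2: derive span(b,a) via R1 from span(b,f), edge(f,a)
round 2: derive span(d,c) via R1 from span(d,a), edge(a,c)
round 2: derive span(d,e) via R1 from span(d,h), edge(h,e)
round 2: derive span(d,i) via R1 from span(d,a), edge(a,i)
round 2: derive span(e,a) via R1 from span(e,d), edge(d,a)
round 2: derive span(e,f) via R1 from span(e,d), edge(d,f)
round 2: derive span(e,g) via R1 from span(e,d), edge(d,g)
round 2: derive span(e,h) via R1 from span(e,d), edge(d,h)
round 2: derive span(f,c) via R1 from span(f,a), edge(a,c)
round 2: derive span(f,d) via R1 from span(f,a), edge(a,d)
round 2: derive span(f,i) via R1 from span(f,a), edge(a,i)
round 2: derive span(g,d) via R1 from span(g,i), edge(i,d)
round 2: derive span(h,d) via R1 from span(h,e), edge(e,d)
round 2: derive span(i,a) via R1 from span(i,d), edge(d,a)
round 2: derive span(i,f) via R1 from span(i,d), edge(d,f)
round 2: derive span(i,g) via R1 from span(i,d), edge(d,g)
round 2: derive span(i,h) via R1 from span(i,d), edge(d,h)
round 3: derive span(a,e) via R1 from span(a,h), edge(h,e)
round 3: derive span(b,c) via R1 from span(b,a), edge(a,c)
round 3: derive span(b,d) via R1 from span(b,a), edge(a,d)
round 3: derive span(b,i) via R1 from span(b,a), edge(a,i)
round 3: derive span(e,c) via R1 from span(e,a), edge(a,c)
round 3: derive span(e,e) via R1 from span(e,h), edge(h,e)
round 3: derive span(e,i) via R1 from span(e,a), edge(a,i)
round 3: derive span(f,f) via R1 from span(f,d), edge(d,f)
round 3: derive span(f,g) via R1 from span(f,d), edge(d,g)
round 3: derive span(f,h) via R1 from span(f,d), edge(d,h)
round 3: derive span(g,a) via R1 from span(g,d), edge(d,a)
round 3: derive span(g,f) via R1 from span(g,d), edge(d,f)
round 3: derive span(g,g) via R1 from span(g,d), edge(d,g)
round 3: derive span(g,h) via R1 from span(g,d), edge(d,h)
round 3: derive span(h,a) via R1 from span(h,d), edge(d,a)
round 3: derive span(h,f) via R1 from span(h,d), edge(d,f)
round 3: derive span(h,g) via R1 from span(h,d), edge(d,g)
round 3: derive span(h,h) via R1 from span(h,d), edge(d,h)
round 3: derive span(i,c) via R1 from span(i,a), edge(a,c)
round 3: derive span(i,e) via R1 from span(i,h), edge(h,e)
round 3: derive span(i,i) via R1 from span(i,a), edge(a,i)
round 4: derive span(b,g) via R1 from span(b,d), edge(d,g)
round 4: derive span(b,h) via R1 from span(b,d), edge(d,h)
round 4: derive span(f,e) via R1 from span(f,h), edge(h,e)
round 4: derive span(g,c) via R1 from span(g,a), edge(a,c)
round 4: derive span(g,e) via R1 from span(g,h), edge(h,e)
round 4: derive span(h,c) via R1 from span(h,a), edge(a,c)
round 4: derive span(h,i) via R1 from span(h,a), edge(a,i)
round 5: derive span(b,e) via R1 from span(b,h), edge(h,e)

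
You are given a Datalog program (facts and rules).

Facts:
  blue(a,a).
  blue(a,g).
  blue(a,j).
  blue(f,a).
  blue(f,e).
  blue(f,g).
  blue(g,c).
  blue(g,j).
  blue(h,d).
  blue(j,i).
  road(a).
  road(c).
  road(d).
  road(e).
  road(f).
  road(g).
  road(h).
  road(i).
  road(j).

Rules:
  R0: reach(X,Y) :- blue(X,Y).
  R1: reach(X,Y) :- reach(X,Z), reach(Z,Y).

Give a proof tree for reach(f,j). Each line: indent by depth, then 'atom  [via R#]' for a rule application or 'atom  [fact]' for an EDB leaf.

round 1: derive reach(a,a) via R0 from blue(a,a)
round 1: derive reach(a,g) via R0 from blue(a,g)
round 1: derive reach(a,j) via R0 from blue(a,j)
round 1: derive reach(f,a) via R0 from blue(f,a)
round 1: derive reach(f,e) via R0 from blue(f,e)
round 1: derive reach(f,g) via R0 from blue(f,g)
round 1: derive reach(g,c) via R0 from blue(g,c)
round 1: derive reach(g,j) via R0 from blue(g,j)
round 1: derive reach(h,d) via R0 from blue(h,d)
round 1: derive reach(j,i) via R0 from blue(j,i)
round 2: derive reach(a,c) via R1 from reach(a,g), reach(g,c)
round 2: derive reach(a,i) via R1 from reach(a,j), reach(j,i)
round 2: derive reach(f,c) via R1 from reach(f,g), reach(g,c)
round 2: derive reach(f,j) via R1 from reach(f,a), reach(a,j)
round 2: derive reach(g,i) via R1 from reach(g,j), reach(j,i)
round 3: derive reach(f,i) via R1 from reach(f,a), reach(a,i)

reach(f,j)  [via R1]
  reach(f,a)  [via R0]
    blue(f,a)  [fact]
  reach(a,j)  [via R0]
    blue(a,j)  [fact]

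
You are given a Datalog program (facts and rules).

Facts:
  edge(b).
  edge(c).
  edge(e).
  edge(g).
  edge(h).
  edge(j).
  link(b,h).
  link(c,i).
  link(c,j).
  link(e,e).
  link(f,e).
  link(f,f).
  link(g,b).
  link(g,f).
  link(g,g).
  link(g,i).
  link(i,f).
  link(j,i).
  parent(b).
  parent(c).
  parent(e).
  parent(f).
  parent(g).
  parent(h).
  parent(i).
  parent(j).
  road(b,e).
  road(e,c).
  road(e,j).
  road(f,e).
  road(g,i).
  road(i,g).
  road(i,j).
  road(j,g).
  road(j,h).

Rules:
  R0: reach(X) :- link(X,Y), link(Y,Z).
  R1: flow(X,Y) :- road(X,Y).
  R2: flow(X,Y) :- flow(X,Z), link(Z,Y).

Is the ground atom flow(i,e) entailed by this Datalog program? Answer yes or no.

yes

round 1: derive flow(b,e) via R1 from road(b,e)
round 1: derive flow(e,c) via R1 from road(e,c)
round 1: derive flow(e,j) via R1 from road(e,j)
round 1: derive flow(f,e) via R1 from road(f,e)
round 1: derive flow(g,i) via R1 from road(g,i)
round 1: derive flow(i,g) via R1 from road(i,g)
round 1: derive flow(i,j) via R1 from road(i,j)
round 1: derive flow(j,g) via R1 from road(j,g)
round 1: derive flow(j,h) via R1 from road(j,h)
round 2: derive flow(e,i) via R2 from flow(e,c), link(c,i)
round 2: derive flow(g,f) via R2 from flow(g,i), link(i,f)
round 2: derive flow(i,b) via R2 from flow(i,g), link(g,b)
round 2: derive flow(i,f) via R2 from flow(i,g), link(g,f)
round 2: derive flow(i,i) via R2 from flow(i,g), link(g,i)
round 2: derive flow(j,b) via R2 from flow(j,g), link(g,b)
round 2: derive flow(j,f) via R2 from flow(j,g), link(g,f)
round 2: derive flow(j,i) via R2 from flow(j,g), link(g,i)
round 3: derive flow(e,f) via R2 from flow(e,i), link(i,f)
round 3: derive flow(g,e) via R2 from flow(g,f), link(f,e)
round 3: derive flow(i,e) via R2 from flow(i,f), link(f,e)
round 3: derive flow(i,h) via R2 from flow(i,b), link(b,h)
round 3: derive flow(j,e) via R2 from flow(j,f), link(f,e)
round 4: derive flow(e,e) via R2 from flow(e,f), link(f,e)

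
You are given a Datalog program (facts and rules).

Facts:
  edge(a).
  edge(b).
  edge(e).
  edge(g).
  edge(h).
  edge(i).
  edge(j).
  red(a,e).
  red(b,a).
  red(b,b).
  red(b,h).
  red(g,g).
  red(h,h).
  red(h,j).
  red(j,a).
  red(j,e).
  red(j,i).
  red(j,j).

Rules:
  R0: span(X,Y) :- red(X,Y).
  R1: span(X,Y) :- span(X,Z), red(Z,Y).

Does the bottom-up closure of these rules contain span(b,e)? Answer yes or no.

yes

round 1: derive span(a,e) via R0 from red(a,e)
round 1: derive span(b,a) via R0 from red(b,a)
round 1: derive span(b,b) via R0 from red(b,b)
round 1: derive span(b,h) via R0 from red(b,h)
round 1: derive span(g,g) via R0 from red(g,g)
round 1: derive span(h,h) via R0 from red(h,h)
round 1: derive span(h,j) via R0 from red(h,j)
round 1: derive span(j,a) via R0 from red(j,a)
round 1: derive span(j,e) via R0 from red(j,e)
round 1: derive span(j,i) via R0 from red(j,i)
round 1: derive span(j,j) via R0 from red(j,j)
round 2: derive span(b,e) via R1 from span(b,a), red(a,e)
round 2: derive span(b,j) via R1 from span(b,h), red(h,j)
round 2: derive span(h,a) via R1 from span(h,j), red(j,a)
round 2: derive span(h,e) via R1 from span(h,j), red(j,e)
round 2: derive span(h,i) via R1 from span(h,j), red(j,i)
round 3: derive span(b,i) via R1 from span(b,j), red(j,i)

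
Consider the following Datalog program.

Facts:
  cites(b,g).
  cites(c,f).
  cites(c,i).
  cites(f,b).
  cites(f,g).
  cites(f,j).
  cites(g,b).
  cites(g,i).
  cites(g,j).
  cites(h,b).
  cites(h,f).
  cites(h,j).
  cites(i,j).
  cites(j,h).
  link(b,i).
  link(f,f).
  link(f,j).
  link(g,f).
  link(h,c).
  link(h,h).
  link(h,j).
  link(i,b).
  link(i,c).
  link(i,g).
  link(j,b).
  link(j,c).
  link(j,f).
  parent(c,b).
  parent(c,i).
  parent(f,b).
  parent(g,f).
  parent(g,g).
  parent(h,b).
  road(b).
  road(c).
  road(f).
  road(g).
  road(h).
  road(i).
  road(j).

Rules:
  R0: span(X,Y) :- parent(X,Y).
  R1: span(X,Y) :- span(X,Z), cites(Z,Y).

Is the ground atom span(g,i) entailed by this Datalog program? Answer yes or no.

yes

round 1: derive span(c,b) via R0 from parent(c,b)
round 1: derive span(c,i) via R0 from parent(c,i)
round 1: derive span(f,b) via R0 from parent(f,b)
round 1: derive span(g,f) via R0 from parent(g,f)
round 1: derive span(g,g) via R0 from parent(g,g)
round 1: derive span(h,b) via R0 from parent(h,b)
round 2: derive span(c,g) via R1 from span(c,b), cites(b,g)
round 2: derive span(c,j) via R1 from span(c,i), cites(i,j)
round 2: derive span(f,g) via R1 from span(f,b), cites(b,g)
round 2: derive span(g,b) via R1 from span(g,f), cites(f,b)
round 2: derive span(g,i) via R1 from span(g,g), cites(g,i)
round 2: derive span(g,j) via R1 from span(g,f), cites(f,j)
round 2: derive span(h,g) via R1 from span(h,b), cites(b,g)
round 3: derive span(c,h) via R1 from span(c,j), cites(j,h)
round 3: derive span(f,i) via R1 from span(f,g), cites(g,i)
round 3: derive span(f,j) via R1 from span(f,g), cites(g,j)
round 3: derive span(g,h) via R1 from span(g,j), cites(j,h)
round 3: derive span(h,i) via R1 from span(h,g), cites(g,i)
round 3: derive span(h,j) via R1 from span(h,g), cites(g,j)
round 4: derive span(c,f) via R1 from span(c,h), cites(h,f)
round 4: derive span(f,h) via R1 from span(f,j), cites(j,h)
round 4: derive span(h,h) via R1 from span(h,j), cites(j,h)
round 5: derive span(f,f) via R1 from span(f,h), cites(h,f)
round 5: derive span(h,f) via R1 from span(h,h), cites(h,f)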